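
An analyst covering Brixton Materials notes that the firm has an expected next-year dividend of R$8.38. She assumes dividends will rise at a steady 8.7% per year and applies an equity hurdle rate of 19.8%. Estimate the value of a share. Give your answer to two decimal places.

Gordon growth model: P₀ = D₁/(r − g), with D₁ = 8.38 given directly.
P₀ = 8.3800 / (0.198 − 0.087) = 8.3800 / 0.111 = 75.4955

R$75.50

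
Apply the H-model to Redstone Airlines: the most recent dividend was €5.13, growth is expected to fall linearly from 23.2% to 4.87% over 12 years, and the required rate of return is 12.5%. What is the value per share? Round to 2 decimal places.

H-model: P₀ = D₀[(1+g_L) + H(g_S−g_L)]/(r−g_L), with H = 12/2 = 6.
P₀ = 5.13 × [(1+0.0487) + 6×(0.232−0.0487)] / (0.125−0.0487)
   = 5.13 × 2.1485 / 0.0763 = 144.4535

€144.45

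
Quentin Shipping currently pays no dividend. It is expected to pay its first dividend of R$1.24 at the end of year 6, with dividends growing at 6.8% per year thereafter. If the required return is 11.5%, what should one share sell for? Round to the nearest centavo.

R$15.31

Deferred-dividend DDM. At t=5 the remaining stream is a growing perpetuity with first payment D_6 = 1.24.
V_5 = D_6/(r−g) = 1.24/(0.115−0.068) = 26.3830
P₀ = V_5/(1+r)^5 = 26.3830/(1+0.115)^5 = 15.3091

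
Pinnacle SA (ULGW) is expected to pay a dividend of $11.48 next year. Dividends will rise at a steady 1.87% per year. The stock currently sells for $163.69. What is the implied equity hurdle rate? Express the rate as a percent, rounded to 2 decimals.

Rearranging the constant-growth DDM: r = D₁/P₀ + g.
r = 11.4800 / 163.69 + 0.0187 = 0.07013 + 0.0187 = 0.08883

8.88%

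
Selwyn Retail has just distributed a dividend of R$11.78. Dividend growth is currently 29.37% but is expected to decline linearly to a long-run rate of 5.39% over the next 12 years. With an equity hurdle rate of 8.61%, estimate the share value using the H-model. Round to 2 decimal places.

R$911.93

H-model: P₀ = D₀[(1+g_L) + H(g_S−g_L)]/(r−g_L), with H = 12/2 = 6.
P₀ = 11.78 × [(1+0.0539) + 6×(0.2937−0.0539)] / (0.0861−0.0539)
   = 11.78 × 2.4927 / 0.0322 = 911.9257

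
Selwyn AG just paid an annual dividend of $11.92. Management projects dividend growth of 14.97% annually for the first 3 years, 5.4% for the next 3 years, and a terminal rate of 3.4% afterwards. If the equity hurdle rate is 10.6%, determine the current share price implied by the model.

Three-stage DDM. Project D₁…D_6; terminal Gordon value at t=6 with g = 0.034; discount at r = 0.106.
D_1 = 13.7044
D_2 = 15.7560
D_3 = 18.1146
D_4 = 19.0928
D_5 = 20.1238
D_6 = 21.2105
TV_6 = 21.9317/(0.106−0.034) = 304.6069
P₀ = Σ Dₜ/(1+r)ᵗ + TV_6/(1+r)^6 = 241.5907

$241.59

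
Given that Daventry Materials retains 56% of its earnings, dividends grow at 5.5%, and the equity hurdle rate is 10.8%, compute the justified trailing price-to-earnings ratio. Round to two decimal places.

8.76

Payout ratio b = 1 − 0.56 = 0.44.
Justified trailing P/E = b(1+g)/(r−g) = 0.44×(1+0.055)/(0.108−0.055) = 8.7585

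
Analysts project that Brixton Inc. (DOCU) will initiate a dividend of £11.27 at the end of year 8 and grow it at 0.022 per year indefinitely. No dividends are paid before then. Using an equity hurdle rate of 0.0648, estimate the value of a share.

Deferred-dividend DDM. At t=7 the remaining stream is a growing perpetuity with first payment D_8 = 11.27.
V_7 = D_8/(r−g) = 11.27/(0.0648−0.022) = 263.3178
P₀ = V_7/(1+r)^7 = 263.3178/(1+0.0648)^7 = 169.6695

£169.67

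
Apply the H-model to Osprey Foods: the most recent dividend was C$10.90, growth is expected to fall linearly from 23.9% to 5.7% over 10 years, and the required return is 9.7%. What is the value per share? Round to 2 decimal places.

C$536.01

H-model: P₀ = D₀[(1+g_L) + H(g_S−g_L)]/(r−g_L), with H = 10/2 = 5.
P₀ = 10.90 × [(1+0.057) + 5×(0.239−0.057)] / (0.097−0.057)
   = 10.90 × 1.9670 / 0.04 = 536.0075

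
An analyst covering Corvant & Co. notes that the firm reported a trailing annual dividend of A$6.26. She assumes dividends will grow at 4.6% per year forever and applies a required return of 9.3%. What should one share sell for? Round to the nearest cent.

A$139.32

Gordon growth model: P₀ = D₁/(r − g). D₁ = 6.26 × (1 + 0.046) = 6.5480.
P₀ = 6.5480 / (0.093 − 0.046) = 6.5480 / 0.047 = 139.3183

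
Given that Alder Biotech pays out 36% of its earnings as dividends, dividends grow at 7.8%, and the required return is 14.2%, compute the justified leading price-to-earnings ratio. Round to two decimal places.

Justified leading P/E = b/(r−g) = 0.36/(0.142−0.078) = 5.6250

5.63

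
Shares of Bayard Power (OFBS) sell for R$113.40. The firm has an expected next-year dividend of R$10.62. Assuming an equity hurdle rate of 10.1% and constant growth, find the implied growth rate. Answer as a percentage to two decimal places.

From P₀ = D₁/(r − g), the implied growth is g = r − D₁/P₀.
g = 0.101 − 10.62/113.40 = 0.101 − 0.09365 = 0.00735

0.73%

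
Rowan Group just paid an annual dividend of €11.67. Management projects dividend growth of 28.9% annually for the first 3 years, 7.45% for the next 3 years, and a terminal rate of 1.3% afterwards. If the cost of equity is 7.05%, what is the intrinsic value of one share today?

Three-stage DDM. Project D₁…D_6; terminal Gordon value at t=6 with g = 0.013; discount at r = 0.0705.
D_1 = 15.0426
D_2 = 19.3900
D_3 = 24.9936
D_4 = 26.8557
D_5 = 28.8564
D_6 = 31.0062
TV_6 = 31.4093/(0.0705−0.013) = 546.2488
P₀ = Σ Dₜ/(1+r)ᵗ + TV_6/(1+r)^6 = 475.8945

€475.89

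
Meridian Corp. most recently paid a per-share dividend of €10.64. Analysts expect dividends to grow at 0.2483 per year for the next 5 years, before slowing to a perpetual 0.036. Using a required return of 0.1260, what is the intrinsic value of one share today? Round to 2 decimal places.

€278.36

Two-stage DDM. Project D₁…D_5 at 0.2483, terminal growth 0.036, discount at r = 0.126.
D_1 = 13.2819
D_2 = 16.5798
D_3 = 20.6966
D_4 = 25.8355
D_5 = 32.2505
Terminal value at t=5: TV = D_6/(r−g) = 33.4115/(0.126−0.036) = 371.2391
P₀ = 13.2819/(1+0.126)^1 + 16.5798/(1+0.126)^2 + 20.6966/(1+0.126)^3 + 25.8355/(1+0.126)^4 + 32.2505/(1+0.126)^5 + 371.2391/(1+0.126)^5 = 278.3570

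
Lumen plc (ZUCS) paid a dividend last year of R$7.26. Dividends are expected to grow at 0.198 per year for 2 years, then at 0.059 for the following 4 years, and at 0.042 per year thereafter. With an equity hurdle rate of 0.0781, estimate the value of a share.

R$292.23

Three-stage DDM. Project D₁…D_6; terminal Gordon value at t=6 with g = 0.042; discount at r = 0.0781.
D_1 = 8.6975
D_2 = 10.4196
D_3 = 11.0343
D_4 = 11.6854
D_5 = 12.3748
D_6 = 13.1049
TV_6 = 13.6553/(0.0781−0.042) = 378.2637
P₀ = Σ Dₜ/(1+r)ᵗ + TV_6/(1+r)^6 = 292.2322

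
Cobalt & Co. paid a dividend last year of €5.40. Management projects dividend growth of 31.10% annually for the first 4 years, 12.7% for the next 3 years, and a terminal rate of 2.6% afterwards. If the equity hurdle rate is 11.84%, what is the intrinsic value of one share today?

Three-stage DDM. Project D₁…D_7; terminal Gordon value at t=7 with g = 0.026; discount at r = 0.1184.
D_1 = 7.0794
D_2 = 9.2811
D_3 = 12.1675
D_4 = 15.9516
D_5 = 17.9775
D_6 = 20.2606
D_7 = 22.8337
TV_7 = 23.4274/(0.1184−0.026) = 253.5430
P₀ = Σ Dₜ/(1+r)ᵗ + TV_7/(1+r)^7 = 179.5467

€179.55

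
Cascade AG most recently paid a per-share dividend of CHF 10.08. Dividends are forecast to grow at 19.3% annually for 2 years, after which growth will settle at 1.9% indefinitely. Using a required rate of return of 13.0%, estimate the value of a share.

CHF 125.02

Two-stage DDM. Project D₁…D_2 at 0.193, terminal growth 0.019, discount at r = 0.13.
D_1 = 12.0254
D_2 = 14.3463
Terminal value at t=2: TV = D_3/(r−g) = 14.6189/(0.13−0.019) = 131.7021
P₀ = 12.0254/(1+0.13)^1 + 14.3463/(1+0.13)^2 + 131.7021/(1+0.13)^2 = 125.0193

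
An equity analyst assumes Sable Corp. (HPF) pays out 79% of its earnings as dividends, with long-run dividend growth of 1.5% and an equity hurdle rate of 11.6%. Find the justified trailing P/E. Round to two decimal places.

Justified trailing P/E = b(1+g)/(r−g) = 0.79×(1+0.015)/(0.116−0.015) = 7.9391

7.94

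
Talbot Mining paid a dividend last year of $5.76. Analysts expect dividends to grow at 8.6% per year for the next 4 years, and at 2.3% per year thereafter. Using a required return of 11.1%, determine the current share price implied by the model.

Two-stage DDM. Project D₁…D_4 at 0.086, terminal growth 0.023, discount at r = 0.111.
D_1 = 6.2554
D_2 = 6.7933
D_3 = 7.3775
D_4 = 8.0120
Terminal value at t=4: TV = D_5/(r−g) = 8.1963/(0.111−0.023) = 93.1397
P₀ = 6.2554/(1+0.111)^1 + 6.7933/(1+0.111)^2 + 7.3775/(1+0.111)^3 + 8.0120/(1+0.111)^4 + 93.1397/(1+0.111)^4 = 82.9061

$82.91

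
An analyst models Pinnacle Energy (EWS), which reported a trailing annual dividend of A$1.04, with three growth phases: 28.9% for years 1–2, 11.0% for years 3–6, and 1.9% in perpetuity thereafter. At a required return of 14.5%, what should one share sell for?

A$16.78

Three-stage DDM. Project D₁…D_6; terminal Gordon value at t=6 with g = 0.019; discount at r = 0.145.
D_1 = 1.3406
D_2 = 1.7280
D_3 = 1.9181
D_4 = 2.1290
D_5 = 2.3632
D_6 = 2.6232
TV_6 = 2.6730/(0.145−0.019) = 21.2146
P₀ = Σ Dₜ/(1+r)ᵗ + TV_6/(1+r)^6 = 16.7848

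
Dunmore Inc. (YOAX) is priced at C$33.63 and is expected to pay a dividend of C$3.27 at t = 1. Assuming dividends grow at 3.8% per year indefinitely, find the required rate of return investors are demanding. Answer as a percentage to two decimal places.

Rearranging the constant-growth DDM: r = D₁/P₀ + g.
r = 3.2700 / 33.63 + 0.038 = 0.09723 + 0.038 = 0.13523

13.52%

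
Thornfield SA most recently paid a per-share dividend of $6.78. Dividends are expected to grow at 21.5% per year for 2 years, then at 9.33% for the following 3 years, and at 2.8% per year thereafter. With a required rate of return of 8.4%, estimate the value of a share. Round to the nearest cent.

$202.53

Three-stage DDM. Project D₁…D_5; terminal Gordon value at t=5 with g = 0.028; discount at r = 0.084.
D_1 = 8.2377
D_2 = 10.0088
D_3 = 10.9426
D_4 = 11.9636
D_5 = 13.0798
TV_5 = 13.4460/(0.084−0.028) = 240.1073
P₀ = Σ Dₜ/(1+r)ᵗ + TV_5/(1+r)^5 = 202.5314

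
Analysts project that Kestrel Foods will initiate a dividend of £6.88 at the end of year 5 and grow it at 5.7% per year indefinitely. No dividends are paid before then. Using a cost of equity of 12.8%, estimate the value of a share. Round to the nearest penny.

£59.85

Deferred-dividend DDM. At t=4 the remaining stream is a growing perpetuity with first payment D_5 = 6.88.
V_4 = D_5/(r−g) = 6.88/(0.128−0.057) = 96.9014
P₀ = V_4/(1+r)^4 = 96.9014/(1+0.128)^4 = 59.8541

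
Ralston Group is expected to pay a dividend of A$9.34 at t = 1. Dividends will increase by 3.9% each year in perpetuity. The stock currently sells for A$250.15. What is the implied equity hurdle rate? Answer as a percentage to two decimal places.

Rearranging the constant-growth DDM: r = D₁/P₀ + g.
r = 9.3400 / 250.15 + 0.039 = 0.03734 + 0.039 = 0.07634

7.63%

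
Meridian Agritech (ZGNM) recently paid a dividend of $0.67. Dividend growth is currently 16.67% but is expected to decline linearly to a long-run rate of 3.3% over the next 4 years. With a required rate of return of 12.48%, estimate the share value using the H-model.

$9.49

H-model: P₀ = D₀[(1+g_L) + H(g_S−g_L)]/(r−g_L), with H = 4/2 = 2.
P₀ = 0.67 × [(1+0.033) + 2×(0.1667−0.033)] / (0.1248−0.033)
   = 0.67 × 1.3004 / 0.0918 = 9.4909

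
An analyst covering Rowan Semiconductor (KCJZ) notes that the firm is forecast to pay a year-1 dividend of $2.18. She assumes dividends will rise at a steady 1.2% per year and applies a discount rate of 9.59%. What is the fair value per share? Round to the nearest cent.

Gordon growth model: P₀ = D₁/(r − g), with D₁ = 2.18 given directly.
P₀ = 2.1800 / (0.0959 − 0.012) = 2.1800 / 0.0839 = 25.9833

$25.98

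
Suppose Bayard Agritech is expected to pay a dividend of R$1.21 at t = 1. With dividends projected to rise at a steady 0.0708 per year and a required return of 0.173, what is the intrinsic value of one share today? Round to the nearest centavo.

R$11.84

Gordon growth model: P₀ = D₁/(r − g), with D₁ = 1.21 given directly.
P₀ = 1.2100 / (0.173 − 0.0708) = 1.2100 / 0.1022 = 11.8395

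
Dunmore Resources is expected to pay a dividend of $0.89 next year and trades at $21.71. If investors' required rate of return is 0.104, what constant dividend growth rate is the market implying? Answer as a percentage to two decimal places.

6.30%

From P₀ = D₁/(r − g), the implied growth is g = r − D₁/P₀.
g = 0.104 − 0.89/21.71 = 0.104 − 0.04099 = 0.06301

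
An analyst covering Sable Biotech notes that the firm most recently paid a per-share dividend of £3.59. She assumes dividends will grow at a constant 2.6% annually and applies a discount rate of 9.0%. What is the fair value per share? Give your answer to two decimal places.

Gordon growth model: P₀ = D₁/(r − g). D₁ = 3.59 × (1 + 0.026) = 3.6833.
P₀ = 3.6833 / (0.09 − 0.026) = 3.6833 / 0.064 = 57.5522

£57.55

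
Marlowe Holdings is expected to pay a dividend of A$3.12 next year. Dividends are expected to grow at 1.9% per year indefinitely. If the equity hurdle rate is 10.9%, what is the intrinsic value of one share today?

Gordon growth model: P₀ = D₁/(r − g), with D₁ = 3.12 given directly.
P₀ = 3.1200 / (0.109 − 0.019) = 3.1200 / 0.09 = 34.6667

A$34.67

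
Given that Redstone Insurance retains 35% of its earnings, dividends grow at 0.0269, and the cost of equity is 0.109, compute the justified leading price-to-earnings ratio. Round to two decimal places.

Payout ratio b = 1 − 0.35 = 0.65.
Justified leading P/E = b/(r−g) = 0.65/(0.109−0.0269) = 7.9172

7.92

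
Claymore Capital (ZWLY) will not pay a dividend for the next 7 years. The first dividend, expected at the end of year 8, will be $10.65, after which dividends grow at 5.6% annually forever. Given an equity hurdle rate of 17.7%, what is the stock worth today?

Deferred-dividend DDM. At t=7 the remaining stream is a growing perpetuity with first payment D_8 = 10.65.
V_7 = D_8/(r−g) = 10.65/(0.177−0.056) = 88.0165
P₀ = V_7/(1+r)^7 = 88.0165/(1+0.177)^7 = 28.1274

$28.13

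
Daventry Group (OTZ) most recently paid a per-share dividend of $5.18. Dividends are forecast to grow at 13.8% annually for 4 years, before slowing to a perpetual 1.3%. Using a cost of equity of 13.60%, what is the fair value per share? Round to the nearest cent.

Two-stage DDM. Project D₁…D_4 at 0.138, terminal growth 0.013, discount at r = 0.136.
D_1 = 5.8948
D_2 = 6.7083
D_3 = 7.6341
D_4 = 8.6876
Terminal value at t=4: TV = D_5/(r−g) = 8.8005/(0.136−0.013) = 71.5489
P₀ = 5.8948/(1+0.136)^1 + 6.7083/(1+0.136)^2 + 7.6341/(1+0.136)^3 + 8.6876/(1+0.136)^4 + 71.5489/(1+0.136)^4 = 63.7739

$63.77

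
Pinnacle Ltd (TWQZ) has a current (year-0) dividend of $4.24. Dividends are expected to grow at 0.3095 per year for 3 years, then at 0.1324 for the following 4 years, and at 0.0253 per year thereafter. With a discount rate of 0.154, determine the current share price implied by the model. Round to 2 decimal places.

Three-stage DDM. Project D₁…D_7; terminal Gordon value at t=7 with g = 0.0253; discount at r = 0.154.
D_1 = 5.5523
D_2 = 7.2707
D_3 = 9.5210
D_4 = 10.7816
D_5 = 12.2091
D_6 = 13.8255
D_7 = 15.6560
TV_7 = 16.0521/(0.154−0.0253) = 124.7252
P₀ = Σ Dₜ/(1+r)ᵗ + TV_7/(1+r)^7 = 85.8725

$85.87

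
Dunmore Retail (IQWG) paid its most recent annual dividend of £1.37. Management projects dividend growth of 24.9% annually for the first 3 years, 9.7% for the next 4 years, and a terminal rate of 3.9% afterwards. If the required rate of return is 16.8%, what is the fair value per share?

£20.95

Three-stage DDM. Project D₁…D_7; terminal Gordon value at t=7 with g = 0.039; discount at r = 0.168.
D_1 = 1.7111
D_2 = 2.1372
D_3 = 2.6694
D_4 = 2.9283
D_5 = 3.2123
D_6 = 3.5239
D_7 = 3.8658
TV_7 = 4.0165/(0.168−0.039) = 31.1358
P₀ = Σ Dₜ/(1+r)ᵗ + TV_7/(1+r)^7 = 20.9489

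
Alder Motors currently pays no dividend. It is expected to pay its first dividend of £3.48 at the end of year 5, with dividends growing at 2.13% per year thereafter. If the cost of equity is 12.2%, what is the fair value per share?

Deferred-dividend DDM. At t=4 the remaining stream is a growing perpetuity with first payment D_5 = 3.48.
V_4 = D_5/(r−g) = 3.48/(0.122−0.0213) = 34.5581
P₀ = V_4/(1+r)^4 = 34.5581/(1+0.122)^4 = 21.8061

£21.81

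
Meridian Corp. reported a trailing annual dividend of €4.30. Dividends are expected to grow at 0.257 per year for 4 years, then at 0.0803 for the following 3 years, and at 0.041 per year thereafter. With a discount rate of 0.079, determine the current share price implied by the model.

Three-stage DDM. Project D₁…D_7; terminal Gordon value at t=7 with g = 0.041; discount at r = 0.079.
D_1 = 5.4051
D_2 = 6.7942
D_3 = 8.5403
D_4 = 10.7352
D_5 = 11.5972
D_6 = 12.5285
D_7 = 13.5345
TV_7 = 14.0894/(0.079−0.041) = 370.7745
P₀ = Σ Dₜ/(1+r)ᵗ + TV_7/(1+r)^7 = 267.1315

€267.13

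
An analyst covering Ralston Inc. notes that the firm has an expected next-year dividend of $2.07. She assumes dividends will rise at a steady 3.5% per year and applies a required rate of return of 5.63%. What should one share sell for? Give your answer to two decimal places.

Gordon growth model: P₀ = D₁/(r − g), with D₁ = 2.07 given directly.
P₀ = 2.0700 / (0.0563 − 0.035) = 2.0700 / 0.0213 = 97.1831

$97.18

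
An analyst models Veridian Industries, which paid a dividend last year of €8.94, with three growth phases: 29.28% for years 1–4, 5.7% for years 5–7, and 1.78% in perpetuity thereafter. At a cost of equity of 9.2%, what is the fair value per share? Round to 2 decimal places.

Three-stage DDM. Project D₁…D_7; terminal Gordon value at t=7 with g = 0.0178; discount at r = 0.092.
D_1 = 11.5576
D_2 = 14.9417
D_3 = 19.3166
D_4 = 24.9726
D_5 = 26.3960
D_6 = 27.9006
D_7 = 29.4909
TV_7 = 30.0158/(0.092−0.0178) = 404.5260
P₀ = Σ Dₜ/(1+r)ᵗ + TV_7/(1+r)^7 = 323.3583

€323.36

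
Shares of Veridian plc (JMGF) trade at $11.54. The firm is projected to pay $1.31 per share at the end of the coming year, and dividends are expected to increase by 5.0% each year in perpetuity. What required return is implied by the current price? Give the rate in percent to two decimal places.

Rearranging the constant-growth DDM: r = D₁/P₀ + g.
r = 1.3100 / 11.54 + 0.05 = 0.11352 + 0.05 = 0.16352

16.35%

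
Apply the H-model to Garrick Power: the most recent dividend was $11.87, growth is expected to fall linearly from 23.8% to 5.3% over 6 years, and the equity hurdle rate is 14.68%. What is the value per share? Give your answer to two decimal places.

H-model: P₀ = D₀[(1+g_L) + H(g_S−g_L)]/(r−g_L), with H = 6/2 = 3.
P₀ = 11.87 × [(1+0.053) + 3×(0.238−0.053)] / (0.1468−0.053)
   = 11.87 × 1.6080 / 0.0938 = 203.4857

$203.49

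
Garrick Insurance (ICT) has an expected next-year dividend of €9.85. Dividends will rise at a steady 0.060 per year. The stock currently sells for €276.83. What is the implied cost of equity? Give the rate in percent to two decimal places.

9.56%

Rearranging the constant-growth DDM: r = D₁/P₀ + g.
r = 9.8500 / 276.83 + 0.06 = 0.03558 + 0.06 = 0.09558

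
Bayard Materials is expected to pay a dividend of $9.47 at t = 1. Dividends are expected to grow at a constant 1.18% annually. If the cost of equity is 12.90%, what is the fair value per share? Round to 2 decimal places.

$80.80

Gordon growth model: P₀ = D₁/(r − g), with D₁ = 9.47 given directly.
P₀ = 9.4700 / (0.129 − 0.0118) = 9.4700 / 0.1172 = 80.8020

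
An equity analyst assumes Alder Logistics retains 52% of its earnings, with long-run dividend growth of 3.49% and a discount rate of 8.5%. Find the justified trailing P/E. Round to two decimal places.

Payout ratio b = 1 − 0.52 = 0.48.
Justified trailing P/E = b(1+g)/(r−g) = 0.48×(1+0.0349)/(0.085−0.0349) = 9.9152

9.92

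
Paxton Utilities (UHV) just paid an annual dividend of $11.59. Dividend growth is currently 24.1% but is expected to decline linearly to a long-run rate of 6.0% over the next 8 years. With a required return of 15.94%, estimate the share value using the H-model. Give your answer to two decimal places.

H-model: P₀ = D₀[(1+g_L) + H(g_S−g_L)]/(r−g_L), with H = 8/2 = 4.
P₀ = 11.59 × [(1+0.06) + 4×(0.241−0.06)] / (0.1594−0.06)
   = 11.59 × 1.7840 / 0.0994 = 208.0137

$208.01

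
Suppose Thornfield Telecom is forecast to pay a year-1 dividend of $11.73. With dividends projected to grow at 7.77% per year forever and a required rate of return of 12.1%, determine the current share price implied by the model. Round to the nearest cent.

Gordon growth model: P₀ = D₁/(r − g), with D₁ = 11.73 given directly.
P₀ = 11.7300 / (0.121 − 0.0777) = 11.7300 / 0.0433 = 270.9007

$270.90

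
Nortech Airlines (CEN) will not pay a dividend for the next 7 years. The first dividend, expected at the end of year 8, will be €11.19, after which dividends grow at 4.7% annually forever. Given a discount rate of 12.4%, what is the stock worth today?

€64.12

Deferred-dividend DDM. At t=7 the remaining stream is a growing perpetuity with first payment D_8 = 11.19.
V_7 = D_8/(r−g) = 11.19/(0.124−0.047) = 145.3247
P₀ = V_7/(1+r)^7 = 145.3247/(1+0.124)^7 = 64.1173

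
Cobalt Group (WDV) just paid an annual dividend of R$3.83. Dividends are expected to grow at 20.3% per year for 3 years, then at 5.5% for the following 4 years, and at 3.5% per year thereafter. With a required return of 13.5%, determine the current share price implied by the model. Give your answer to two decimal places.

R$63.40

Three-stage DDM. Project D₁…D_7; terminal Gordon value at t=7 with g = 0.035; discount at r = 0.135.
D_1 = 4.6075
D_2 = 5.5428
D_3 = 6.6680
D_4 = 7.0347
D_5 = 7.4217
D_6 = 7.8298
D_7 = 8.2605
TV_7 = 8.5496/(0.135−0.035) = 85.4960
P₀ = Σ Dₜ/(1+r)ᵗ + TV_7/(1+r)^7 = 63.4037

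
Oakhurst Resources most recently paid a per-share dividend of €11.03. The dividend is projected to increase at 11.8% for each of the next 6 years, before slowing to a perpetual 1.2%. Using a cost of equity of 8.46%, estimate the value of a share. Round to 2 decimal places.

€258.13

Two-stage DDM. Project D₁…D_6 at 0.118, terminal growth 0.012, discount at r = 0.0846.
D_1 = 12.3315
D_2 = 13.7867
D_3 = 15.4135
D_4 = 17.2323
D_5 = 19.2657
D_6 = 21.5390
Terminal value at t=6: TV = D_7/(r−g) = 21.7975/(0.0846−0.012) = 300.2412
P₀ = 12.3315/(1+0.0846)^1 + 13.7867/(1+0.0846)^2 + 15.4135/(1+0.0846)^3 + 17.2323/(1+0.0846)^4 + 19.2657/(1+0.0846)^5 + 21.5390/(1+0.0846)^6 + 300.2412/(1+0.0846)^6 = 258.1295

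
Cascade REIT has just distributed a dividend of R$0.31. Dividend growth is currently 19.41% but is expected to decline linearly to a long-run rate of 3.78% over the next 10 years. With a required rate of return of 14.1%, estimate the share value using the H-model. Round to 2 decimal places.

H-model: P₀ = D₀[(1+g_L) + H(g_S−g_L)]/(r−g_L), with H = 10/2 = 5.
P₀ = 0.31 × [(1+0.0378) + 5×(0.1941−0.0378)] / (0.141−0.0378)
   = 0.31 × 1.8193 / 0.1032 = 5.4650

R$5.46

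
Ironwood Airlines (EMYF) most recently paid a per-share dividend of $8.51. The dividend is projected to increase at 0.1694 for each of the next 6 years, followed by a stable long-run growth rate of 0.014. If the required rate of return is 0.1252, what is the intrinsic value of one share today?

$156.34

Two-stage DDM. Project D₁…D_6 at 0.1694, terminal growth 0.014, discount at r = 0.1252.
D_1 = 9.9516
D_2 = 11.6374
D_3 = 13.6088
D_4 = 15.9141
D_5 = 18.6099
D_6 = 21.7625
Terminal value at t=6: TV = D_7/(r−g) = 22.0671/(0.1252−0.014) = 198.4455
P₀ = 9.9516/(1+0.1252)^1 + 11.6374/(1+0.1252)^2 + 13.6088/(1+0.1252)^3 + 15.9141/(1+0.1252)^4 + 18.6099/(1+0.1252)^5 + 21.7625/(1+0.1252)^6 + 198.4455/(1+0.1252)^6 = 156.3411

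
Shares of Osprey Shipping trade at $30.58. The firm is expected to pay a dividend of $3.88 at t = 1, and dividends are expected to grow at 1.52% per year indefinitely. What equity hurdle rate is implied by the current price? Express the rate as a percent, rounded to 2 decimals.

14.21%

Rearranging the constant-growth DDM: r = D₁/P₀ + g.
r = 3.8800 / 30.58 + 0.0152 = 0.12688 + 0.0152 = 0.14208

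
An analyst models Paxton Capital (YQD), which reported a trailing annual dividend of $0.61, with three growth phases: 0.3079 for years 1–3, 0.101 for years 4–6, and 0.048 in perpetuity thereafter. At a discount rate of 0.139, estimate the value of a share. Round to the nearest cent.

$14.63

Three-stage DDM. Project D₁…D_6; terminal Gordon value at t=6 with g = 0.048; discount at r = 0.139.
D_1 = 0.7978
D_2 = 1.0435
D_3 = 1.3648
D_4 = 1.5026
D_5 = 1.6544
D_6 = 1.8214
TV_6 = 1.9089/(0.139−0.048) = 20.9766
P₀ = Σ Dₜ/(1+r)ᵗ + TV_6/(1+r)^6 = 14.6255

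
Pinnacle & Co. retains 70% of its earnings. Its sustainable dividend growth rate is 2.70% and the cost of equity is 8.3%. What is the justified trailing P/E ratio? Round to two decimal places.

5.50

Payout ratio b = 1 − 0.70 = 0.30.
Justified trailing P/E = b(1+g)/(r−g) = 0.30×(1+0.027)/(0.083−0.027) = 5.5018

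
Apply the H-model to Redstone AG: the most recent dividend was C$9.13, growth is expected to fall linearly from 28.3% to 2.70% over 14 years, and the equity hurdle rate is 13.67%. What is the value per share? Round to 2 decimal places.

C$234.62

H-model: P₀ = D₀[(1+g_L) + H(g_S−g_L)]/(r−g_L), with H = 14/2 = 7.
P₀ = 9.13 × [(1+0.027) + 7×(0.283−0.027)] / (0.1367−0.027)
   = 9.13 × 2.8190 / 0.1097 = 234.6169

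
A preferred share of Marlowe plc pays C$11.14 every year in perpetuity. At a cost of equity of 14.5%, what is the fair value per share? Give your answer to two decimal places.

Zero-growth DDM (perpetuity): P₀ = D/r = 11.14 / 0.145 = 76.8276

C$76.83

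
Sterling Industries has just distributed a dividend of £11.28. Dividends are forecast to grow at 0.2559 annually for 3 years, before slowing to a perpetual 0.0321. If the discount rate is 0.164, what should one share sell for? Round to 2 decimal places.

Two-stage DDM. Project D₁…D_3 at 0.2559, terminal growth 0.0321, discount at r = 0.164.
D_1 = 14.1666
D_2 = 17.7918
D_3 = 22.3447
Terminal value at t=3: TV = D_4/(r−g) = 23.0620/(0.164−0.0321) = 174.8442
P₀ = 14.1666/(1+0.164)^1 + 17.7918/(1+0.164)^2 + 22.3447/(1+0.164)^3 + 174.8442/(1+0.164)^3 = 150.3347

£150.33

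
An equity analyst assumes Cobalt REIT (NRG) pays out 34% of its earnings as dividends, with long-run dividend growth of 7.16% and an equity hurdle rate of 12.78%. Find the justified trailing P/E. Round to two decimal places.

Justified trailing P/E = b(1+g)/(r−g) = 0.34×(1+0.0716)/(0.1278−0.0716) = 6.4830

6.48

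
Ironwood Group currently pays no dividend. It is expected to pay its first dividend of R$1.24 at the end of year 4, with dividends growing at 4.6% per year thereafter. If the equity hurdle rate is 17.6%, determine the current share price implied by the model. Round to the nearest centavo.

Deferred-dividend DDM. At t=3 the remaining stream is a growing perpetuity with first payment D_4 = 1.24.
V_3 = D_4/(r−g) = 1.24/(0.176−0.046) = 9.5385
P₀ = V_3/(1+r)^3 = 9.5385/(1+0.176)^3 = 5.8648

R$5.86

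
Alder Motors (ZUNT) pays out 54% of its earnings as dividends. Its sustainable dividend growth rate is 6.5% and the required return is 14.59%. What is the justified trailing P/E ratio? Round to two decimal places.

Justified trailing P/E = b(1+g)/(r−g) = 0.54×(1+0.065)/(0.1459−0.065) = 7.1088

7.11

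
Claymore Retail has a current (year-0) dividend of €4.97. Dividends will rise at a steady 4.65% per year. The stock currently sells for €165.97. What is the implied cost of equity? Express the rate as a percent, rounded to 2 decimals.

Rearranging the constant-growth DDM: r = D₁/P₀ + g.
D₁ = 4.97 × (1 + 0.0465) = 5.2011.
r = 5.2011 / 165.97 + 0.0465 = 0.03134 + 0.0465 = 0.07784

7.78%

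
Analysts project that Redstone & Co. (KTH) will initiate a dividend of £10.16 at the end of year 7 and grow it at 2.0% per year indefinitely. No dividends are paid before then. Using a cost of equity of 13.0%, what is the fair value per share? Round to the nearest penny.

£44.36

Deferred-dividend DDM. At t=6 the remaining stream is a growing perpetuity with first payment D_7 = 10.16.
V_6 = D_7/(r−g) = 10.16/(0.13−0.02) = 92.3636
P₀ = V_6/(1+r)^6 = 92.3636/(1+0.13)^6 = 44.3640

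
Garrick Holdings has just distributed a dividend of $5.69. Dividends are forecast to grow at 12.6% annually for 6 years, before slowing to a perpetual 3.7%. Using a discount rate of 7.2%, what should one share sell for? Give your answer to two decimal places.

$267.09

Two-stage DDM. Project D₁…D_6 at 0.126, terminal growth 0.037, discount at r = 0.072.
D_1 = 6.4069
D_2 = 7.2142
D_3 = 8.1232
D_4 = 9.1467
D_5 = 10.2992
D_6 = 11.5969
Terminal value at t=6: TV = D_7/(r−g) = 12.0260/(0.072−0.037) = 343.6001
P₀ = 6.4069/(1+0.072)^1 + 7.2142/(1+0.072)^2 + 8.1232/(1+0.072)^3 + 9.1467/(1+0.072)^4 + 10.2992/(1+0.072)^5 + 11.5969/(1+0.072)^6 + 343.6001/(1+0.072)^6 = 267.0949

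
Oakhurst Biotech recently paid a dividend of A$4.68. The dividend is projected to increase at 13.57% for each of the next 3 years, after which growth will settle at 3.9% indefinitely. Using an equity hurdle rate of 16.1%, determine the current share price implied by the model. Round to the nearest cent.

Two-stage DDM. Project D₁…D_3 at 0.1357, terminal growth 0.039, discount at r = 0.161.
D_1 = 5.3151
D_2 = 6.0363
D_3 = 6.8555
Terminal value at t=3: TV = D_4/(r−g) = 7.1228/(0.161−0.039) = 58.3838
P₀ = 5.3151/(1+0.161)^1 + 6.0363/(1+0.161)^2 + 6.8555/(1+0.161)^3 + 58.3838/(1+0.161)^3 = 50.7444

A$50.74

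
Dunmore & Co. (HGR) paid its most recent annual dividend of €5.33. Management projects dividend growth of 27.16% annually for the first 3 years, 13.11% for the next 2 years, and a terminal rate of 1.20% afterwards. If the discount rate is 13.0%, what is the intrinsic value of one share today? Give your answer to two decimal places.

€100.82

Three-stage DDM. Project D₁…D_5; terminal Gordon value at t=5 with g = 0.012; discount at r = 0.13.
D_1 = 6.7776
D_2 = 8.6184
D_3 = 10.9592
D_4 = 12.3959
D_5 = 14.0211
TV_5 = 14.1893/(0.13−0.012) = 120.2484
P₀ = Σ Dₜ/(1+r)ᵗ + TV_5/(1+r)^5 = 100.8214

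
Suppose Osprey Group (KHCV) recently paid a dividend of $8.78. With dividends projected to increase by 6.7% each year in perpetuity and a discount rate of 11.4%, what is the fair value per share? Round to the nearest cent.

Gordon growth model: P₀ = D₁/(r − g). D₁ = 8.78 × (1 + 0.067) = 9.3683.
P₀ = 9.3683 / (0.114 − 0.067) = 9.3683 / 0.047 = 199.3247

$199.32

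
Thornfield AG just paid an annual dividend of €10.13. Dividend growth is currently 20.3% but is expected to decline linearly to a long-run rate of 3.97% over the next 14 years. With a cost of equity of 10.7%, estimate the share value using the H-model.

€328.56

H-model: P₀ = D₀[(1+g_L) + H(g_S−g_L)]/(r−g_L), with H = 14/2 = 7.
P₀ = 10.13 × [(1+0.0397) + 7×(0.203−0.0397)] / (0.107−0.0397)
   = 10.13 × 2.1828 / 0.0673 = 328.5552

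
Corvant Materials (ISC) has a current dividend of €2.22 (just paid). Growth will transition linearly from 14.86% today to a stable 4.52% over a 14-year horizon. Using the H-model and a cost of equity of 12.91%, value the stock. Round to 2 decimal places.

€46.81

H-model: P₀ = D₀[(1+g_L) + H(g_S−g_L)]/(r−g_L), with H = 14/2 = 7.
P₀ = 2.22 × [(1+0.0452) + 7×(0.1486−0.0452)] / (0.1291−0.0452)
   = 2.22 × 1.7690 / 0.0839 = 46.8079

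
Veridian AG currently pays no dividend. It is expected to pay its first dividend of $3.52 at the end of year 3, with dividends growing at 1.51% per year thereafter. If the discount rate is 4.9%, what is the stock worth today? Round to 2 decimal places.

$94.36

Deferred-dividend DDM. At t=2 the remaining stream is a growing perpetuity with first payment D_3 = 3.52.
V_2 = D_3/(r−g) = 3.52/(0.049−0.0151) = 103.8348
P₀ = V_2/(1+r)^2 = 103.8348/(1+0.049)^2 = 94.3609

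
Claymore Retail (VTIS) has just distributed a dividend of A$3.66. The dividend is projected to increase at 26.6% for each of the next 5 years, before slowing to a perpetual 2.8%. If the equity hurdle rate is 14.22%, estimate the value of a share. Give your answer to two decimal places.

Two-stage DDM. Project D₁…D_5 at 0.266, terminal growth 0.028, discount at r = 0.1422.
D_1 = 4.6336
D_2 = 5.8661
D_3 = 7.4265
D_4 = 9.4019
D_5 = 11.9028
Terminal value at t=5: TV = D_6/(r−g) = 12.2361/(0.1422−0.028) = 107.1462
P₀ = 4.6336/(1+0.1422)^1 + 5.8661/(1+0.1422)^2 + 7.4265/(1+0.1422)^3 + 9.4019/(1+0.1422)^4 + 11.9028/(1+0.1422)^5 + 107.1462/(1+0.1422)^5 = 80.2979

A$80.30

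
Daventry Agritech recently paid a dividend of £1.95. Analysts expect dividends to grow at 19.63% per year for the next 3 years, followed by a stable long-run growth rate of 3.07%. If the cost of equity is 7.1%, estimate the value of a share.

£76.83

Two-stage DDM. Project D₁…D_3 at 0.1963, terminal growth 0.0307, discount at r = 0.071.
D_1 = 2.3328
D_2 = 2.7907
D_3 = 3.3385
Terminal value at t=3: TV = D_4/(r−g) = 3.4410/(0.071−0.0307) = 85.3851
P₀ = 2.3328/(1+0.071)^1 + 2.7907/(1+0.071)^2 + 3.3385/(1+0.071)^3 + 85.3851/(1+0.071)^3 = 76.8333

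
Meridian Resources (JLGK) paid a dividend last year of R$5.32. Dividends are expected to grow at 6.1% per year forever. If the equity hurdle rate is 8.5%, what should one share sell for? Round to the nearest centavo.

R$235.19

Gordon growth model: P₀ = D₁/(r − g). D₁ = 5.32 × (1 + 0.061) = 5.6445.
P₀ = 5.6445 / (0.085 − 0.061) = 5.6445 / 0.024 = 235.1883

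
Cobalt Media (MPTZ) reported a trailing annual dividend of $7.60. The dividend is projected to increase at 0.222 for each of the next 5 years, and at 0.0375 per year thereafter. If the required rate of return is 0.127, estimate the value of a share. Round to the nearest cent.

Two-stage DDM. Project D₁…D_5 at 0.222, terminal growth 0.0375, discount at r = 0.127.
D_1 = 9.2872
D_2 = 11.3490
D_3 = 13.8684
D_4 = 16.9472
D_5 = 20.7095
Terminal value at t=5: TV = D_6/(r−g) = 21.4861/(0.127−0.0375) = 240.0682
P₀ = 9.2872/(1+0.127)^1 + 11.3490/(1+0.127)^2 + 13.8684/(1+0.127)^3 + 16.9472/(1+0.127)^4 + 20.7095/(1+0.127)^5 + 240.0682/(1+0.127)^5 = 180.8032

$180.80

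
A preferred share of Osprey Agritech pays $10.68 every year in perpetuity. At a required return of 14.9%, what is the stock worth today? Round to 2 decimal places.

Zero-growth DDM (perpetuity): P₀ = D/r = 10.68 / 0.149 = 71.6779

$71.68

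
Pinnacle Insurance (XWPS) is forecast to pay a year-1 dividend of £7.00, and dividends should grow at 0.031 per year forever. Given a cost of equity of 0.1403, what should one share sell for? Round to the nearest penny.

Gordon growth model: P₀ = D₁/(r − g), with D₁ = 7.00 given directly.
P₀ = 7.0000 / (0.1403 − 0.031) = 7.0000 / 0.1093 = 64.0439

£64.04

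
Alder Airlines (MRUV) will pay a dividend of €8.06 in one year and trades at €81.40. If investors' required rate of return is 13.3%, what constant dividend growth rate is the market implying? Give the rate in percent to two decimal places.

From P₀ = D₁/(r − g), the implied growth is g = r − D₁/P₀.
g = 0.133 − 8.06/81.40 = 0.133 − 0.09902 = 0.03398

3.40%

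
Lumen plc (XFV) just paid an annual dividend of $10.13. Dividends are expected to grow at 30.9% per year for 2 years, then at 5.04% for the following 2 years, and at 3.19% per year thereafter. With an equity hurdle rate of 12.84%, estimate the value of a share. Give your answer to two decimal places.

$176.20

Three-stage DDM. Project D₁…D_4; terminal Gordon value at t=4 with g = 0.0319; discount at r = 0.1284.
D_1 = 13.2602
D_2 = 17.3576
D_3 = 18.2324
D_4 = 19.1513
TV_4 = 19.7622/(0.1284−0.0319) = 204.7899
P₀ = Σ Dₜ/(1+r)ᵗ + TV_4/(1+r)^4 = 176.2011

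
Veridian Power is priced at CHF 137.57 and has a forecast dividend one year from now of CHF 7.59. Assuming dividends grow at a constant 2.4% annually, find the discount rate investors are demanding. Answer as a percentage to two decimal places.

Rearranging the constant-growth DDM: r = D₁/P₀ + g.
r = 7.5900 / 137.57 + 0.024 = 0.05517 + 0.024 = 0.07917

7.92%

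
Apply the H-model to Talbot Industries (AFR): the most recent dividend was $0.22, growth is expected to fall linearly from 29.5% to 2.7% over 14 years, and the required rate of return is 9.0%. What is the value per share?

H-model: P₀ = D₀[(1+g_L) + H(g_S−g_L)]/(r−g_L), with H = 14/2 = 7.
P₀ = 0.22 × [(1+0.027) + 7×(0.295−0.027)] / (0.09−0.027)
   = 0.22 × 2.9030 / 0.063 = 10.1375

$10.14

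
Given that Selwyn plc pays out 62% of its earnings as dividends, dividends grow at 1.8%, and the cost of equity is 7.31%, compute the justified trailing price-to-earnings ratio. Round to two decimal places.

Justified trailing P/E = b(1+g)/(r−g) = 0.62×(1+0.018)/(0.0731−0.018) = 11.4548

11.45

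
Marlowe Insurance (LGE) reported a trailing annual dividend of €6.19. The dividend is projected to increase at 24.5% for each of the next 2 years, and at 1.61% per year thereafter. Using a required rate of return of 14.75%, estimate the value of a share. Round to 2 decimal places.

€70.35

Two-stage DDM. Project D₁…D_2 at 0.245, terminal growth 0.0161, discount at r = 0.1475.
D_1 = 7.7066
D_2 = 9.5947
Terminal value at t=2: TV = D_3/(r−g) = 9.7491/(0.1475−0.0161) = 74.1943
P₀ = 7.7066/(1+0.1475)^1 + 9.5947/(1+0.1475)^2 + 74.1943/(1+0.1475)^2 = 70.3488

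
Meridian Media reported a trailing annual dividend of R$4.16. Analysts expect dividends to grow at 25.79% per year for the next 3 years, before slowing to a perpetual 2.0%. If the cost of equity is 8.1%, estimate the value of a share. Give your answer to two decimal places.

Two-stage DDM. Project D₁…D_3 at 0.2579, terminal growth 0.02, discount at r = 0.081.
D_1 = 5.2329
D_2 = 6.5824
D_3 = 8.2800
Terminal value at t=3: TV = D_4/(r−g) = 8.4456/(0.081−0.02) = 138.4529
P₀ = 5.2329/(1+0.081)^1 + 6.5824/(1+0.081)^2 + 8.2800/(1+0.081)^3 + 138.4529/(1+0.081)^3 = 126.6320

R$126.63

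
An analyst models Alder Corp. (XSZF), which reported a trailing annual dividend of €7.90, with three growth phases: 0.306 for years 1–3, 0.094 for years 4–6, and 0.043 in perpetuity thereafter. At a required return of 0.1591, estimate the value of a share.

€145.82

Three-stage DDM. Project D₁…D_6; terminal Gordon value at t=6 with g = 0.043; discount at r = 0.1591.
D_1 = 10.3174
D_2 = 13.4745
D_3 = 17.5977
D_4 = 19.2519
D_5 = 21.0616
D_6 = 23.0414
TV_6 = 24.0322/(0.1591−0.043) = 206.9954
P₀ = Σ Dₜ/(1+r)ᵗ + TV_6/(1+r)^6 = 145.8209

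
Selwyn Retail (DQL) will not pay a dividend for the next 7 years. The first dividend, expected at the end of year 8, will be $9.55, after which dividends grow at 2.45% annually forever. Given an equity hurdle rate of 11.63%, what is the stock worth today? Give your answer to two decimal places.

$48.16

Deferred-dividend DDM. At t=7 the remaining stream is a growing perpetuity with first payment D_8 = 9.55.
V_7 = D_8/(r−g) = 9.55/(0.1163−0.0245) = 104.0305
P₀ = V_7/(1+r)^7 = 104.0305/(1+0.1163)^7 = 48.1609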